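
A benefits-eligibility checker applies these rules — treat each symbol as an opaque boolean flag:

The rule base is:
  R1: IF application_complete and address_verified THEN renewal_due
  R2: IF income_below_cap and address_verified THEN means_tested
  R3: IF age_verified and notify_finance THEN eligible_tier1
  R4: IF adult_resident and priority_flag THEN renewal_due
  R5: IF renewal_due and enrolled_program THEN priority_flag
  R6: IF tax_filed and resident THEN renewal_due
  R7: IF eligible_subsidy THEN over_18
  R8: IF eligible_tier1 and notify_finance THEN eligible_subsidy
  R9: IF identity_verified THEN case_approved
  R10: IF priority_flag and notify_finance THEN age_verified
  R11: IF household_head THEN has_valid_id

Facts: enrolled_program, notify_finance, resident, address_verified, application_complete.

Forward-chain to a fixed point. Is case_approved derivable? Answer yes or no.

no

Round 1 fires R1, giving renewal_due.
Round 2 fires R5, giving priority_flag.
Round 3 fires R10, giving age_verified.
Round 4 fires R3, giving eligible_tier1.
Round 5 fires R8, giving eligible_subsidy.
Round 6 fires R7, giving over_18.
Fixed point reached. case_approved is concluded only by R9; R9 needs identity_verified (never derived).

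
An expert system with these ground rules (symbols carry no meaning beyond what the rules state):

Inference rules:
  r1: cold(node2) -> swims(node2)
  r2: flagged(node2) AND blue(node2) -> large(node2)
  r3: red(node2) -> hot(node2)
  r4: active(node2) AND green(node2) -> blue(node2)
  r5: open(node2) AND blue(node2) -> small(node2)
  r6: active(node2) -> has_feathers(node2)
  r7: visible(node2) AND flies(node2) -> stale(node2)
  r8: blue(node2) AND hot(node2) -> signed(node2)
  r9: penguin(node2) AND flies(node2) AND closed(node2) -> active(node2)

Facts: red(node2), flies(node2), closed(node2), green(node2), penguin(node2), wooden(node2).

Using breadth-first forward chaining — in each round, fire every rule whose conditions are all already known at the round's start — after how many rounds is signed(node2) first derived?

3

Round 1: r3 [red(node2) -> hot(node2)]; r9 [penguin(node2) AND flies(node2) AND closed(node2) -> active(node2)]. New: hot(node2), active(node2).
Round 2: r4 [active(node2) AND green(node2) -> blue(node2)]; r6 [active(node2) -> has_feathers(node2)]. New: blue(node2), has_feathers(node2).
Round 3: r8 [blue(node2) AND hot(node2) -> signed(node2)]. New: signed(node2).
signed(node2) first appears in round 3.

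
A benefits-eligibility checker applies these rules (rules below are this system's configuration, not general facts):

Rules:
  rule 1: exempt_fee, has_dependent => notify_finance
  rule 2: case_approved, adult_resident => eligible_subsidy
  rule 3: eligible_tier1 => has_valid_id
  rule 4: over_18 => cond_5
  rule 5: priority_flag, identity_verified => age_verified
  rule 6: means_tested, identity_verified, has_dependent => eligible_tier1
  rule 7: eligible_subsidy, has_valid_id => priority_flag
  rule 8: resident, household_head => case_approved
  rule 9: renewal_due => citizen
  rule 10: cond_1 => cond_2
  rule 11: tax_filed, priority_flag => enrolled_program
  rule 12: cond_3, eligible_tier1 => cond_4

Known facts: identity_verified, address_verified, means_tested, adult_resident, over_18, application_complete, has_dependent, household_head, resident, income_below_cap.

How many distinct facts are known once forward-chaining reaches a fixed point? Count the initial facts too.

Round 1 fires rule 4, rule 6, rule 8, giving cond_5, eligible_tier1, case_approved.
Round 2 fires rule 2, rule 3, giving eligible_subsidy, has_valid_id.
Round 3 fires rule 7, giving priority_flag.
Round 4 fires rule 5, giving age_verified.
Closure: {address_verified, adult_resident, age_verified, application_complete, case_approved, cond_5, eligible_subsidy, eligible_tier1, has_dependent, has_valid_id, household_head, identity_verified, income_below_cap, means_tested, over_18, priority_flag, resident} — 17 facts.

17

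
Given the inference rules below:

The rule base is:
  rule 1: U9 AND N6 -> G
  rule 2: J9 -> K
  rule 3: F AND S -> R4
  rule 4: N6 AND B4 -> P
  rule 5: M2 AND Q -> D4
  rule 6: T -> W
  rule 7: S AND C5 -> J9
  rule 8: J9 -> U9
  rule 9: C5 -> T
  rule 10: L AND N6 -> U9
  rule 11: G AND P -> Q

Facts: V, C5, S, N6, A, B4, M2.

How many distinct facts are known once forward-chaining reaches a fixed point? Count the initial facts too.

Round 1: rule 4 [N6 AND B4 -> P]; rule 7 [S AND C5 -> J9]; rule 9 [C5 -> T]. New: P, J9, T.
Round 2: rule 2 [J9 -> K]; rule 6 [T -> W]; rule 8 [J9 -> U9]. New: K, W, U9.
Round 3: rule 1 [U9 AND N6 -> G]. New: G.
Round 4: rule 11 [G AND P -> Q]. New: Q.
Round 5: rule 5 [M2 AND Q -> D4]. New: D4.
Closure: {A, B4, C5, D4, G, J9, K, M2, N6, P, Q, S, T, U9, V, W} — 16 facts.

16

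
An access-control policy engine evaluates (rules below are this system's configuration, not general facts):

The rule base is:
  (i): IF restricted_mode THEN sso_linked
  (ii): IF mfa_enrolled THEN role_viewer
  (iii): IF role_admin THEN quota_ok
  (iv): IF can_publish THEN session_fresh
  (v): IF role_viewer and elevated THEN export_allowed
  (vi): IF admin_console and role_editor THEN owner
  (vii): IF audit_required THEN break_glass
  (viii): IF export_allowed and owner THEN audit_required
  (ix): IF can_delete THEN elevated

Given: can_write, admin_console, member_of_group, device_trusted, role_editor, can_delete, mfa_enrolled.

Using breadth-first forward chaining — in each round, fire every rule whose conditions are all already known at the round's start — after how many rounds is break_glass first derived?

Round 1 — (ii), (vi), (ix), derive role_viewer, owner, elevated.
Round 2 — (v), derive export_allowed.
Round 3 — (viii), derive audit_required.
Round 4 — (vii), derive break_glass.
break_glass first appears in round 4.

4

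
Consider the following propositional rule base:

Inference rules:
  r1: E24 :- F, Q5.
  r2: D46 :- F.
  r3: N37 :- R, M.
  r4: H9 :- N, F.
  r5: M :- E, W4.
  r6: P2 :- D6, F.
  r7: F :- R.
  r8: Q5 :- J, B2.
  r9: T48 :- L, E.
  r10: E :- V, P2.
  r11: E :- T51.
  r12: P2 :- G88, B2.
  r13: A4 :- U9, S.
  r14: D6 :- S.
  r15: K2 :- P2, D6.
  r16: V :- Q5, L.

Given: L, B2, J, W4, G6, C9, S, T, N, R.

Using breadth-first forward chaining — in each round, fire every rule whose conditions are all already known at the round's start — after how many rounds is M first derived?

Round 1: r7 [F :- R.]; r8 [Q5 :- J, B2.]; r14 [D6 :- S.]. Adds F, Q5, D6.
Round 2: r1 [E24 :- F, Q5.]; r2 [D46 :- F.]; r4 [H9 :- N, F.]; r6 [P2 :- D6, F.]; r16 [V :- Q5, L.]. Adds E24, D46, H9, P2, V.
Round 3: r10 [E :- V, P2.]; r15 [K2 :- P2, D6.]. Adds E, K2.
Round 4: r5 [M :- E, W4.]; r9 [T48 :- L, E.]. Adds M, T48.
M first appears in round 4.

4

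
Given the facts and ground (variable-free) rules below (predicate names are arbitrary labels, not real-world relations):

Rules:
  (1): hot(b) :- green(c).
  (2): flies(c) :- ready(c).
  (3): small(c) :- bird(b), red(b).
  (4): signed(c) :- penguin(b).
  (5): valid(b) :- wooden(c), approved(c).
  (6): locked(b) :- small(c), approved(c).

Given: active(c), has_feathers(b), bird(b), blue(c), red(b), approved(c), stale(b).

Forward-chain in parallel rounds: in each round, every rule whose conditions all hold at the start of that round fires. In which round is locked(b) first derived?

Round 1: (3) [small(c) :- bird(b), red(b).]. New: small(c).
Round 2: (6) [locked(b) :- small(c), approved(c).]. New: locked(b).
locked(b) first appears in round 2.

2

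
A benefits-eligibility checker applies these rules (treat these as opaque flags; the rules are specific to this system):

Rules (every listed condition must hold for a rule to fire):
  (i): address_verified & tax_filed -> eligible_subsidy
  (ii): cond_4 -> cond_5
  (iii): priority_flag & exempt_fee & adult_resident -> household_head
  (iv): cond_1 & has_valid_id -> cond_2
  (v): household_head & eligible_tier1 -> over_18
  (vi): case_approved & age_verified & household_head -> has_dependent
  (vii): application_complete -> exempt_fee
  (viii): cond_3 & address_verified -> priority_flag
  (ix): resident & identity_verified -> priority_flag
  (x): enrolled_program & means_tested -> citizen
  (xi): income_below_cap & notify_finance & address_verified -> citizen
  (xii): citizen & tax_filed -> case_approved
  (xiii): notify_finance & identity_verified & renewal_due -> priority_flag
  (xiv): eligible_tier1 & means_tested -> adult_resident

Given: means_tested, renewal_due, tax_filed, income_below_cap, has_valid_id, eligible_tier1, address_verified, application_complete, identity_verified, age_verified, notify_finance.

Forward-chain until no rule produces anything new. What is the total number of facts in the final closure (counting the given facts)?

Round 1: (i) [address_verified & tax_filed -> eligible_subsidy]; (vii) [application_complete -> exempt_fee]; (xi) [income_below_cap & notify_finance & address_verified -> citizen]; (xiii) [notify_finance & identity_verified & renewal_due -> priority_flag]; (xiv) [eligible_tier1 & means_tested -> adult_resident]. New: eligible_subsidy, exempt_fee, citizen, priority_flag, adult_resident.
Round 2: (iii) [priority_flag & exempt_fee & adult_resident -> household_head]; (xii) [citizen & tax_filed -> case_approved]. New: household_head, case_approved.
Round 3: (v) [household_head & eligible_tier1 -> over_18]; (vi) [case_approved & age_verified & household_head -> has_dependent]. New: over_18, has_dependent.
Closure: {address_verified, adult_resident, age_verified, application_complete, case_approved, citizen, eligible_subsidy, eligible_tier1, exempt_fee, has_dependent, has_valid_id, household_head, identity_verified, income_below_cap, means_tested, notify_finance, over_18, priority_flag, renewal_due, tax_filed} — 20 facts.

20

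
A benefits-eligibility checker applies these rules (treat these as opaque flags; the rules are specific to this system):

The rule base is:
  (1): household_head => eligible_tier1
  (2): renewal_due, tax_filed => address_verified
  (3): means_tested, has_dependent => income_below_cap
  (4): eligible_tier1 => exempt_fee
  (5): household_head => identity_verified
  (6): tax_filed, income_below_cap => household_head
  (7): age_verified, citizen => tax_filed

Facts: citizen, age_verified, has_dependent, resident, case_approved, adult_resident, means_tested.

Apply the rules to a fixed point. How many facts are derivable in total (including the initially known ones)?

13

Round 1 — (3), (7), derive income_below_cap, tax_filed.
Round 2 — (6), derive household_head.
Round 3 — (1), (5), derive eligible_tier1, identity_verified.
Round 4 — (4), derive exempt_fee.
Closure: {adult_resident, age_verified, case_approved, citizen, eligible_tier1, exempt_fee, has_dependent, household_head, identity_verified, income_below_cap, means_tested, resident, tax_filed} — 13 facts.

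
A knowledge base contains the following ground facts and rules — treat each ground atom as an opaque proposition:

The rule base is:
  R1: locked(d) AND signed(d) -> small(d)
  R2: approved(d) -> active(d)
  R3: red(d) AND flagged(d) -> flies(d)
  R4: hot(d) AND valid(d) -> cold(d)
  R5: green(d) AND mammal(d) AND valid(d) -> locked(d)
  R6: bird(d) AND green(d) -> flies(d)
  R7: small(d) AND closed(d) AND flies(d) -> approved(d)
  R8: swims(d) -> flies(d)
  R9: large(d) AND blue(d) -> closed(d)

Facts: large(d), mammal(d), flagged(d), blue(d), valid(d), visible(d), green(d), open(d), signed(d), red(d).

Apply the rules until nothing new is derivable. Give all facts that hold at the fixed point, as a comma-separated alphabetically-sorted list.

Round 1 — R3, R5, R9, derive flies(d), locked(d), closed(d).
Round 2 — R1, derive small(d).
Round 3 — R7, derive approved(d).
Round 4 — R2, derive active(d).

active(d), approved(d), blue(d), closed(d), flagged(d), flies(d), green(d), large(d), locked(d), mammal(d), open(d), red(d), signed(d), small(d), valid(d), visible(d)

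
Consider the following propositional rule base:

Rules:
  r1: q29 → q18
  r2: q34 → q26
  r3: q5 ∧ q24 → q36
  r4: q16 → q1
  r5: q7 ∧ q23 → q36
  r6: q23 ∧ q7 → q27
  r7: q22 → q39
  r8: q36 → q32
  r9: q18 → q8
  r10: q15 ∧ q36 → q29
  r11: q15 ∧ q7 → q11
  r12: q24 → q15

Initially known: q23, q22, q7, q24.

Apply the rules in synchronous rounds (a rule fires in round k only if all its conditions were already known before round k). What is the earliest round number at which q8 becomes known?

4

Round 1 fires r5, r6, r7, r12, giving q36, q27, q39, q15.
Round 2 fires r8, r10, r11, giving q32, q29, q11.
Round 3 fires r1, giving q18.
Round 4 fires r9, giving q8.
q8 first appears in round 4.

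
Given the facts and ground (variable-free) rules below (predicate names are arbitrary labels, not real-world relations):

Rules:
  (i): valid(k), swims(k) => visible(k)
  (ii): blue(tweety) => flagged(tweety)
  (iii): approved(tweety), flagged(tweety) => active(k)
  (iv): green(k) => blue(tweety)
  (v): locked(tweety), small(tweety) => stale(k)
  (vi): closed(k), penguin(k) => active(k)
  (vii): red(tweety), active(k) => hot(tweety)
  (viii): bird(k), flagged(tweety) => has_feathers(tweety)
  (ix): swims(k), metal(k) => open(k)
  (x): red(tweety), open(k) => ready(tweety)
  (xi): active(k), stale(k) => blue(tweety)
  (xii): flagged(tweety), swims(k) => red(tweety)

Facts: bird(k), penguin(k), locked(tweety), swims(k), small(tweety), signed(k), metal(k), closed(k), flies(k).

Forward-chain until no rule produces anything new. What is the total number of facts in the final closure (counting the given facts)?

18

[1] (v) [locked(tweety), small(tweety) => stale(k)]; (vi) [closed(k), penguin(k) => active(k)]; (ix) [swims(k), metal(k) => open(k)]. ⇒ new: stale(k), active(k), open(k).
[2] (xi) [active(k), stale(k) => blue(tweety)]. ⇒ new: blue(tweety).
[3] (ii) [blue(tweety) => flagged(tweety)]. ⇒ new: flagged(tweety).
[4] (viii) [bird(k), flagged(tweety) => has_feathers(tweety)]; (xii) [flagged(tweety), swims(k) => red(tweety)]. ⇒ new: has_feathers(tweety), red(tweety).
[5] (vii) [red(tweety), active(k) => hot(tweety)]; (x) [red(tweety), open(k) => ready(tweety)]. ⇒ new: hot(tweety), ready(tweety).
Closure: {active(k), bird(k), blue(tweety), closed(k), flagged(tweety), flies(k), has_feathers(tweety), hot(tweety), locked(tweety), metal(k), open(k), penguin(k), ready(tweety), red(tweety), signed(k), small(tweety), stale(k), swims(k)} — 18 facts.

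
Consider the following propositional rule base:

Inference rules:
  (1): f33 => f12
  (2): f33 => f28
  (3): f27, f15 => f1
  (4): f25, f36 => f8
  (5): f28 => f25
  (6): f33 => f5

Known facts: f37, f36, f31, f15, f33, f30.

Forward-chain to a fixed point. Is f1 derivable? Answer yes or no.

no

[1] (1) [f33 => f12]; (2) [f33 => f28]; (6) [f33 => f5]. ⇒ new: f12, f28, f5.
[2] (5) [f28 => f25]. ⇒ new: f25.
[3] (4) [f25, f36 => f8]. ⇒ new: f8.
Fixed point reached. f1 is concluded only by (3); (3) needs f27 (never derived).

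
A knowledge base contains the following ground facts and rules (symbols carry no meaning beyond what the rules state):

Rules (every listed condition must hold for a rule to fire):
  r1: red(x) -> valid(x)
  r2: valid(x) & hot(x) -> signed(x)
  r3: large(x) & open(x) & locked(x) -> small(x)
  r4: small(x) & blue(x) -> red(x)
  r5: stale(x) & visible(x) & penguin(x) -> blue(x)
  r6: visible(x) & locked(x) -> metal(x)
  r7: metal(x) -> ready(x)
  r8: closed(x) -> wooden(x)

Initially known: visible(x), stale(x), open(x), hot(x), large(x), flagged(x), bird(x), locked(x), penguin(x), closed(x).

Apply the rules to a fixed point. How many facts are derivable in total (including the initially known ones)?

18

Round 1: r3 [large(x) & open(x) & locked(x) -> small(x)]; r5 [stale(x) & visible(x) & penguin(x) -> blue(x)]; r6 [visible(x) & locked(x) -> metal(x)]; r8 [closed(x) -> wooden(x)]. Adds small(x), blue(x), metal(x), wooden(x).
Round 2: r4 [small(x) & blue(x) -> red(x)]; r7 [metal(x) -> ready(x)]. Adds red(x), ready(x).
Round 3: r1 [red(x) -> valid(x)]. Adds valid(x).
Round 4: r2 [valid(x) & hot(x) -> signed(x)]. Adds signed(x).
Closure: {bird(x), blue(x), closed(x), flagged(x), hot(x), large(x), locked(x), metal(x), open(x), penguin(x), ready(x), red(x), signed(x), small(x), stale(x), valid(x), visible(x), wooden(x)} — 18 facts.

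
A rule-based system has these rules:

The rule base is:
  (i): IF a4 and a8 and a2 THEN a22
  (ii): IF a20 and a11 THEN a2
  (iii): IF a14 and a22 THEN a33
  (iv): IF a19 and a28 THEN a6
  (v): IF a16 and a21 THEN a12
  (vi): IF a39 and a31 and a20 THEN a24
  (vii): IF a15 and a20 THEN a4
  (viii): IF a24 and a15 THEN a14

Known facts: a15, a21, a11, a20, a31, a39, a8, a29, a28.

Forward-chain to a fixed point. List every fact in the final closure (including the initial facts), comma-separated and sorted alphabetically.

a11, a14, a15, a2, a20, a21, a22, a24, a28, a29, a31, a33, a39, a4, a8

[1] (ii) [IF a20 and a11 THEN a2]; (vi) [IF a39 and a31 and a20 THEN a24]; (vii) [IF a15 and a20 THEN a4]. ⇒ new: a2, a24, a4.
[2] (i) [IF a4 and a8 and a2 THEN a22]; (viii) [IF a24 and a15 THEN a14]. ⇒ new: a22, a14.
[3] (iii) [IF a14 and a22 THEN a33]. ⇒ new: a33.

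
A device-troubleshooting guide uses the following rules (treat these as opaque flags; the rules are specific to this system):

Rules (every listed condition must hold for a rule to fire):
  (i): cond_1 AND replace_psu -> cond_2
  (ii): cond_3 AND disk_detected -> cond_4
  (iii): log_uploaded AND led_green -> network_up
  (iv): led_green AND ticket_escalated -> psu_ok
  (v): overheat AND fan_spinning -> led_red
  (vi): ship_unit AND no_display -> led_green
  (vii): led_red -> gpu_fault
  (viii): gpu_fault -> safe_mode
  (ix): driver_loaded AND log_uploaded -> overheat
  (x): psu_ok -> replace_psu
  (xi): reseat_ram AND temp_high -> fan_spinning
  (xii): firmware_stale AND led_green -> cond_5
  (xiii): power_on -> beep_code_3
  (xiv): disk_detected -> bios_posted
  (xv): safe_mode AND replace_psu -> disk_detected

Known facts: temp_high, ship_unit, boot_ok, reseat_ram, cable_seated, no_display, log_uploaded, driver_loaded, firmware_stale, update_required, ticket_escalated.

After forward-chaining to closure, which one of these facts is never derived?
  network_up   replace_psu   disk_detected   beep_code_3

beep_code_3

Round 1 — (vi), (ix), (xi), derive led_green, overheat, fan_spinning.
Round 2 — (iii), (iv), (v), (xii), derive network_up, psu_ok, led_red, cond_5.
Round 3 — (vii), (x), derive gpu_fault, replace_psu.
Round 4 — (viii), derive safe_mode.
Round 5 — (xv), derive disk_detected.
Round 6 — (xiv), derive bios_posted.
Derived: disk_detected (round 5), network_up (round 2), replace_psu (round 3). beep_code_3 never appears in any round.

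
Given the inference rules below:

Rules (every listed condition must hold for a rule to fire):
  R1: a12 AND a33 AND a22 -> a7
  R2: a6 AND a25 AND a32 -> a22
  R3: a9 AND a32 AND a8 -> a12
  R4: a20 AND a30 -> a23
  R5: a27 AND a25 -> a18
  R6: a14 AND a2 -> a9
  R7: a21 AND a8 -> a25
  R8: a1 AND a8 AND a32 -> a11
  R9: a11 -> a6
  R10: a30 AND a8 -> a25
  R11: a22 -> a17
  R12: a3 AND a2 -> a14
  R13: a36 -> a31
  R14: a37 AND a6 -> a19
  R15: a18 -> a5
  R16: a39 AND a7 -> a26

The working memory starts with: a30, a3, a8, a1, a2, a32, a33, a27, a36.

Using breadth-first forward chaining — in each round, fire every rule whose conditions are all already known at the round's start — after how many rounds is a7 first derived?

4

Round 1: R8 [a1 AND a8 AND a32 -> a11]; R10 [a30 AND a8 -> a25]; R12 [a3 AND a2 -> a14]; R13 [a36 -> a31]. New: a11, a25, a14, a31.
Round 2: R5 [a27 AND a25 -> a18]; R6 [a14 AND a2 -> a9]; R9 [a11 -> a6]. New: a18, a9, a6.
Round 3: R2 [a6 AND a25 AND a32 -> a22]; R3 [a9 AND a32 AND a8 -> a12]; R15 [a18 -> a5]. New: a22, a12, a5.
Round 4: R1 [a12 AND a33 AND a22 -> a7]; R11 [a22 -> a17]. New: a7, a17.
a7 first appears in round 4.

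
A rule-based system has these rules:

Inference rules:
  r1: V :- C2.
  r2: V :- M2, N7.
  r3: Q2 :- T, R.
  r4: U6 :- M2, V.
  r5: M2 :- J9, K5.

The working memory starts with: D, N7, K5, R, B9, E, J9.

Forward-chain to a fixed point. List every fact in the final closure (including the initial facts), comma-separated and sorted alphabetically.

B9, D, E, J9, K5, M2, N7, R, U6, V

Round 1 fires r5, giving M2.
Round 2 fires r2, giving V.
Round 3 fires r4, giving U6.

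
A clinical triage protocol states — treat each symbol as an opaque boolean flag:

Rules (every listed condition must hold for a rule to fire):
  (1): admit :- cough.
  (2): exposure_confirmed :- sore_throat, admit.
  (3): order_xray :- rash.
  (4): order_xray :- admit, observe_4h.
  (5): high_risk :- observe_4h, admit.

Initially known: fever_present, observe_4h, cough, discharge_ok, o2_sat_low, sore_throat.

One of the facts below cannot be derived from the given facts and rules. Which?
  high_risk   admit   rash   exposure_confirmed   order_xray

Round 1: (1) [admit :- cough.]. Adds admit.
Round 2: (2) [exposure_confirmed :- sore_throat, admit.]; (4) [order_xray :- admit, observe_4h.]; (5) [high_risk :- observe_4h, admit.]. Adds exposure_confirmed, order_xray, high_risk.
Derived: exposure_confirmed (round 2), high_risk (round 2), admit (round 1), order_xray (round 2). rash never appears in any round.

rash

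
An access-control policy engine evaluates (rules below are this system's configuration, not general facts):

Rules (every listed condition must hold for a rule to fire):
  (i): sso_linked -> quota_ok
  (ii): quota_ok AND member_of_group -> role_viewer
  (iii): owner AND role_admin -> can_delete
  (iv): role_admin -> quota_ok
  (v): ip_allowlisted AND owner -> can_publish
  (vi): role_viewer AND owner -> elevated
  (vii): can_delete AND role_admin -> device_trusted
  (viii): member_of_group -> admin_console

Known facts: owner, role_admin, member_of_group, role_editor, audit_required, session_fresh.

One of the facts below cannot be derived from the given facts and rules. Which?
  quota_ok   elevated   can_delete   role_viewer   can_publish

can_publish

Round 1 — (iii), (iv), (viii), derive can_delete, quota_ok, admin_console.
Round 2 — (ii), (vii), derive role_viewer, device_trusted.
Round 3 — (vi), derive elevated.
Derived: quota_ok (round 1), can_delete (round 1), elevated (round 3), role_viewer (round 2). can_publish never appears in any round.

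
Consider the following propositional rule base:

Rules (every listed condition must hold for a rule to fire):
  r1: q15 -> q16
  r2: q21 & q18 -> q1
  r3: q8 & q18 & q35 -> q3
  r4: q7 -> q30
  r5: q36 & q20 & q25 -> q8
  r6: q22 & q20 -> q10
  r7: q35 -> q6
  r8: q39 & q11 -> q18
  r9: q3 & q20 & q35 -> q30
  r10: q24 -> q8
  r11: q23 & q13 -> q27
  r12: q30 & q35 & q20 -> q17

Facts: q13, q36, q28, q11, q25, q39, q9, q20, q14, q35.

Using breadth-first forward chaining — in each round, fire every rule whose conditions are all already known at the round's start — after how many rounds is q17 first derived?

4

[1] r5 [q36 & q20 & q25 -> q8]; r7 [q35 -> q6]; r8 [q39 & q11 -> q18]. ⇒ new: q8, q6, q18.
[2] r3 [q8 & q18 & q35 -> q3]. ⇒ new: q3.
[3] r9 [q3 & q20 & q35 -> q30]. ⇒ new: q30.
[4] r12 [q30 & q35 & q20 -> q17]. ⇒ new: q17.
q17 first appears in round 4.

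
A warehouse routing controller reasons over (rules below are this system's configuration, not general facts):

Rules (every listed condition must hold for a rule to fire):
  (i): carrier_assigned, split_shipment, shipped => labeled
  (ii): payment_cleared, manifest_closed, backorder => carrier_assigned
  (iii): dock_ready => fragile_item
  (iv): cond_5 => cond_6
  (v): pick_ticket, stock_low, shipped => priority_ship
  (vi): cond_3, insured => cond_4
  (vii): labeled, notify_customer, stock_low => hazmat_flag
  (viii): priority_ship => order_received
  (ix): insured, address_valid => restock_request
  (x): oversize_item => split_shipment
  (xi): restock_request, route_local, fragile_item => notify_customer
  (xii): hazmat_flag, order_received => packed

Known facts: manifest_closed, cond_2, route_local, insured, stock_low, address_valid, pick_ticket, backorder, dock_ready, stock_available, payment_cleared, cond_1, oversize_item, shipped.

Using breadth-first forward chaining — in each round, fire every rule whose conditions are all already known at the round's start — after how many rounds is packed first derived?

4

Round 1: (ii) [payment_cleared, manifest_closed, backorder => carrier_assigned]; (iii) [dock_ready => fragile_item]; (v) [pick_ticket, stock_low, shipped => priority_ship]; (ix) [insured, address_valid => restock_request]; (x) [oversize_item => split_shipment]. New: carrier_assigned, fragile_item, priority_ship, restock_request, split_shipment.
Round 2: (i) [carrier_assigned, split_shipment, shipped => labeled]; (viii) [priority_ship => order_received]; (xi) [restock_request, route_local, fragile_item => notify_customer]. New: labeled, order_received, notify_customer.
Round 3: (vii) [labeled, notify_customer, stock_low => hazmat_flag]. New: hazmat_flag.
Round 4: (xii) [hazmat_flag, order_received => packed]. New: packed.
packed first appears in round 4.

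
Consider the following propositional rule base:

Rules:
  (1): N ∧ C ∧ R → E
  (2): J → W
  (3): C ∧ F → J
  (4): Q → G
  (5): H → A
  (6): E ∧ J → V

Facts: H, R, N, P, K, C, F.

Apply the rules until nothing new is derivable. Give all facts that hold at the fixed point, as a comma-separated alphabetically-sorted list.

Round 1: (1) [N ∧ C ∧ R → E]; (3) [C ∧ F → J]; (5) [H → A]. Adds E, J, A.
Round 2: (2) [J → W]; (6) [E ∧ J → V]. Adds W, V.

A, C, E, F, H, J, K, N, P, R, V, W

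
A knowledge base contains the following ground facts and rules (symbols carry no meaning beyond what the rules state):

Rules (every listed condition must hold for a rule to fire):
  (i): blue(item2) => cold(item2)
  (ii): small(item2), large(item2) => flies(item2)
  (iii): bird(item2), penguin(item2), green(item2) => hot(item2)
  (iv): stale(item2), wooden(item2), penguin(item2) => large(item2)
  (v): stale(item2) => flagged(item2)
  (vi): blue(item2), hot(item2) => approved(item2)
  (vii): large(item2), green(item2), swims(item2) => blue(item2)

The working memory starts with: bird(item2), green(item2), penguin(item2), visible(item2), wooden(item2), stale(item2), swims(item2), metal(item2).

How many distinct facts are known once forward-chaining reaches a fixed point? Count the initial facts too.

Round 1 fires (iii), (iv), (v), giving hot(item2), large(item2), flagged(item2).
Round 2 fires (vii), giving blue(item2).
Round 3 fires (i), (vi), giving cold(item2), approved(item2).
Closure: {approved(item2), bird(item2), blue(item2), cold(item2), flagged(item2), green(item2), hot(item2), large(item2), metal(item2), penguin(item2), stale(item2), swims(item2), visible(item2), wooden(item2)} — 14 facts.

14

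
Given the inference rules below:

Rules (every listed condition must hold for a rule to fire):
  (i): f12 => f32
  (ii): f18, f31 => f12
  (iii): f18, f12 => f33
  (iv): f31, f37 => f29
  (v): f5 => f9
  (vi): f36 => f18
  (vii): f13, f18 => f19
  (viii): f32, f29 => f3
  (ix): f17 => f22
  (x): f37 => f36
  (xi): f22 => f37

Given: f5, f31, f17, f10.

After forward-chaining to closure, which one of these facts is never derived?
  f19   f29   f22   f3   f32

[1] (v) [f5 => f9]; (ix) [f17 => f22]. ⇒ new: f9, f22.
[2] (xi) [f22 => f37]. ⇒ new: f37.
[3] (iv) [f31, f37 => f29]; (x) [f37 => f36]. ⇒ new: f29, f36.
[4] (vi) [f36 => f18]. ⇒ new: f18.
[5] (ii) [f18, f31 => f12]. ⇒ new: f12.
[6] (i) [f12 => f32]; (iii) [f18, f12 => f33]. ⇒ new: f32, f33.
[7] (viii) [f32, f29 => f3]. ⇒ new: f3.
Derived: f22 (round 1), f32 (round 6), f3 (round 7), f29 (round 3). f19 never appears in any round.

f19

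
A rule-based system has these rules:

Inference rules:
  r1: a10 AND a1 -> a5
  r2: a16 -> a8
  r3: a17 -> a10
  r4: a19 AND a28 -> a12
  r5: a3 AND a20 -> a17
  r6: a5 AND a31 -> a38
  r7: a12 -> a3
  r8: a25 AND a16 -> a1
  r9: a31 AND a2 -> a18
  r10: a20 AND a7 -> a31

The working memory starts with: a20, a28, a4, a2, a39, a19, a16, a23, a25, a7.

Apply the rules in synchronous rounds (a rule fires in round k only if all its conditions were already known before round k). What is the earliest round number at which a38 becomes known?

6

Round 1: r2 [a16 -> a8]; r4 [a19 AND a28 -> a12]; r8 [a25 AND a16 -> a1]; r10 [a20 AND a7 -> a31]. Adds a8, a12, a1, a31.
Round 2: r7 [a12 -> a3]; r9 [a31 AND a2 -> a18]. Adds a3, a18.
Round 3: r5 [a3 AND a20 -> a17]. Adds a17.
Round 4: r3 [a17 -> a10]. Adds a10.
Round 5: r1 [a10 AND a1 -> a5]. Adds a5.
Round 6: r6 [a5 AND a31 -> a38]. Adds a38.
a38 first appears in round 6.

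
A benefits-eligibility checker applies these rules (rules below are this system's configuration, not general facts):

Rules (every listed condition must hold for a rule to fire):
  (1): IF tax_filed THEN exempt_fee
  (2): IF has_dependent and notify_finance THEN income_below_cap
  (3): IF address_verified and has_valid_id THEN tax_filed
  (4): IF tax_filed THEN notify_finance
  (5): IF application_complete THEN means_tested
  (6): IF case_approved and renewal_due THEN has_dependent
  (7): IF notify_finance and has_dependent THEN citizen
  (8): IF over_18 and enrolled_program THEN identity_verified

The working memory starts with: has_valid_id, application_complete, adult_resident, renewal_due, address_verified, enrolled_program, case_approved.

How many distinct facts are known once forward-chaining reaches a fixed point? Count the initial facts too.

Round 1 fires (3), (5), (6), giving tax_filed, means_tested, has_dependent.
Round 2 fires (1), (4), giving exempt_fee, notify_finance.
Round 3 fires (2), (7), giving income_below_cap, citizen.
Closure: {address_verified, adult_resident, application_complete, case_approved, citizen, enrolled_program, exempt_fee, has_dependent, has_valid_id, income_below_cap, means_tested, notify_finance, renewal_due, tax_filed} — 14 facts.

14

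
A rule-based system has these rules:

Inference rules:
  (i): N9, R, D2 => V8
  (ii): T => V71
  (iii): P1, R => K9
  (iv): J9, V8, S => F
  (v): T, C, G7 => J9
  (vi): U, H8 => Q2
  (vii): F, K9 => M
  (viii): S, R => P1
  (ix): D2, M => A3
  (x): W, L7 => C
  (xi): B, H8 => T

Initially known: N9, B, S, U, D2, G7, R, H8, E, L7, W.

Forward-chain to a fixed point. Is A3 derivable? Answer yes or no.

[1] (i) [N9, R, D2 => V8]; (vi) [U, H8 => Q2]; (viii) [S, R => P1]; (x) [W, L7 => C]; (xi) [B, H8 => T]. ⇒ new: V8, Q2, P1, C, T.
[2] (ii) [T => V71]; (iii) [P1, R => K9]; (v) [T, C, G7 => J9]. ⇒ new: V71, K9, J9.
[3] (iv) [J9, V8, S => F]. ⇒ new: F.
[4] (vii) [F, K9 => M]. ⇒ new: M.
[5] (ix) [D2, M => A3]. ⇒ new: A3.
A3 appears in round 5, so it is derivable.

yes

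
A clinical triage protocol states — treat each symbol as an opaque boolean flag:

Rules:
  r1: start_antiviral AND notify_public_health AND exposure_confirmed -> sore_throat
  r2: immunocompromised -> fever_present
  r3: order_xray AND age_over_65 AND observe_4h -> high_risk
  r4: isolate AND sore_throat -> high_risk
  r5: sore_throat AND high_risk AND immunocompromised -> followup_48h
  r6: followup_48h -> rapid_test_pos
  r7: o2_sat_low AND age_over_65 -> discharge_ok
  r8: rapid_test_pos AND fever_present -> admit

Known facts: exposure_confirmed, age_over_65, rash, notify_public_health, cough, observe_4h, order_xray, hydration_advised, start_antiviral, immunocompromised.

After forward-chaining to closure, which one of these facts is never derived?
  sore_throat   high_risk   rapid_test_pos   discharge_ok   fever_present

Round 1 — r1, r2, r3, derive sore_throat, fever_present, high_risk.
Round 2 — r5, derive followup_48h.
Round 3 — r6, derive rapid_test_pos.
Round 4 — r8, derive admit.
Derived: fever_present (round 1), high_risk (round 1), rapid_test_pos (round 3), sore_throat (round 1). discharge_ok never appears in any round.

discharge_ok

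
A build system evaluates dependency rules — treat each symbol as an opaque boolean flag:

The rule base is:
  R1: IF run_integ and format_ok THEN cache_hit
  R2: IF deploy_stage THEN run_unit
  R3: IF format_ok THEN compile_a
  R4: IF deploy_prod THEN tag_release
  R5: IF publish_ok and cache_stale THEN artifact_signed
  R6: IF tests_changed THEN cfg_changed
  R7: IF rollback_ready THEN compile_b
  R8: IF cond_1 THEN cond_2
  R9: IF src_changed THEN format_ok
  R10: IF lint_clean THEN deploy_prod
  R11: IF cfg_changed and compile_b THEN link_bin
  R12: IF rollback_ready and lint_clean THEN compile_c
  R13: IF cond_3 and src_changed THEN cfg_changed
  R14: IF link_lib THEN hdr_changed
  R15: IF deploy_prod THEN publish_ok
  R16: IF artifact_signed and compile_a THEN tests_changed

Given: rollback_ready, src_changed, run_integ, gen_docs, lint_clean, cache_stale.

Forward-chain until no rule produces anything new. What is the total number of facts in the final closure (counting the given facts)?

Round 1 — R7, R9, R10, R12, derive compile_b, format_ok, deploy_prod, compile_c.
Round 2 — R1, R3, R4, R15, derive cache_hit, compile_a, tag_release, publish_ok.
Round 3 — R5, derive artifact_signed.
Round 4 — R16, derive tests_changed.
Round 5 — R6, derive cfg_changed.
Round 6 — R11, derive link_bin.
Closure: {artifact_signed, cache_hit, cache_stale, cfg_changed, compile_a, compile_b, compile_c, deploy_prod, format_ok, gen_docs, link_bin, lint_clean, publish_ok, rollback_ready, run_integ, src_changed, tag_release, tests_changed} — 18 facts.

18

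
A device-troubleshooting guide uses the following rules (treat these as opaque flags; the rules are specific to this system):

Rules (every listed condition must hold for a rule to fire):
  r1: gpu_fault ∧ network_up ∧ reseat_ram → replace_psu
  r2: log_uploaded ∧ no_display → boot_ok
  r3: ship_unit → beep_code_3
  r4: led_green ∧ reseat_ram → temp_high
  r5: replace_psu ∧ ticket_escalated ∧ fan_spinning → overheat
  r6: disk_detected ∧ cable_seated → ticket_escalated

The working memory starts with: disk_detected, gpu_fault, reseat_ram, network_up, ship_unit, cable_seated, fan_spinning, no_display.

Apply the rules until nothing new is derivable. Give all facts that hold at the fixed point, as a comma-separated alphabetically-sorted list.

beep_code_3, cable_seated, disk_detected, fan_spinning, gpu_fault, network_up, no_display, overheat, replace_psu, reseat_ram, ship_unit, ticket_escalated

Round 1 — r1, r3, r6, derive replace_psu, beep_code_3, ticket_escalated.
Round 2 — r5, derive overheat.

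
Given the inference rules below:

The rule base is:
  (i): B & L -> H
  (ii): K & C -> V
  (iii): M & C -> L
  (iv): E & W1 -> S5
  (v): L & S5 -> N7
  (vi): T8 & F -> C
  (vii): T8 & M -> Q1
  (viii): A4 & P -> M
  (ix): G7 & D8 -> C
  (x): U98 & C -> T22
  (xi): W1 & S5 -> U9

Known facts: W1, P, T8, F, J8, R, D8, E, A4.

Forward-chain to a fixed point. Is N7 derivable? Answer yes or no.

yes

Round 1 — (iv), (vi), (viii), derive S5, C, M.
Round 2 — (iii), (vii), (xi), derive L, Q1, U9.
Round 3 — (v), derive N7.
N7 appears in round 3, so it is derivable.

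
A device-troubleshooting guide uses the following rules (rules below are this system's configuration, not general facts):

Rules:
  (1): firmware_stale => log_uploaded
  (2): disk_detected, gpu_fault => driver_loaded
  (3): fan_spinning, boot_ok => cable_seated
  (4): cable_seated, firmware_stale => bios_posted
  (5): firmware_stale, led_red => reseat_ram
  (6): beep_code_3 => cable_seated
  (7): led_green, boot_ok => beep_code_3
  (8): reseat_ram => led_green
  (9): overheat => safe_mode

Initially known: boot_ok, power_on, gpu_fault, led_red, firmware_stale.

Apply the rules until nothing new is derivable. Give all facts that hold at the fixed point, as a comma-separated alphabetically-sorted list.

Round 1 fires (1), (5), giving log_uploaded, reseat_ram.
Round 2 fires (8), giving led_green.
Round 3 fires (7), giving beep_code_3.
Round 4 fires (6), giving cable_seated.
Round 5 fires (4), giving bios_posted.

beep_code_3, bios_posted, boot_ok, cable_seated, firmware_stale, gpu_fault, led_green, led_red, log_uploaded, power_on, reseat_ram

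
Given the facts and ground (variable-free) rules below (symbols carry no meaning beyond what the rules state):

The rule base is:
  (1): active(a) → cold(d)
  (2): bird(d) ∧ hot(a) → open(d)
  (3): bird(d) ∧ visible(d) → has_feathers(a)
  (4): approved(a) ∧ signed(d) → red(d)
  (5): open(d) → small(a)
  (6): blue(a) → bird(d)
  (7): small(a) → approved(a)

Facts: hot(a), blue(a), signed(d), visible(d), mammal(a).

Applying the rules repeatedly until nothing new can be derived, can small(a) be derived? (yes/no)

yes

Round 1: (6) [blue(a) → bird(d)]. Adds bird(d).
Round 2: (2) [bird(d) ∧ hot(a) → open(d)]; (3) [bird(d) ∧ visible(d) → has_feathers(a)]. Adds open(d), has_feathers(a).
Round 3: (5) [open(d) → small(a)]. Adds small(a).
Round 4: (7) [small(a) → approved(a)]. Adds approved(a).
Round 5: (4) [approved(a) ∧ signed(d) → red(d)]. Adds red(d).
small(a) appears in round 3, so it is derivable.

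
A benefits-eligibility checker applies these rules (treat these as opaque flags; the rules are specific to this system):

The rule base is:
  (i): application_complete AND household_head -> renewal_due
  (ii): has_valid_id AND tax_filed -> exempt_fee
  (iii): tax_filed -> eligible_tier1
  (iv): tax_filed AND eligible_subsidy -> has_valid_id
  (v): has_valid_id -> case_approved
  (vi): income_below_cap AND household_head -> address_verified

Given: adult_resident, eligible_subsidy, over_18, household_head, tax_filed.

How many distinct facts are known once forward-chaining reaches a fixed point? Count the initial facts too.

9

[1] (iii) [tax_filed -> eligible_tier1]; (iv) [tax_filed AND eligible_subsidy -> has_valid_id]. ⇒ new: eligible_tier1, has_valid_id.
[2] (ii) [has_valid_id AND tax_filed -> exempt_fee]; (v) [has_valid_id -> case_approved]. ⇒ new: exempt_fee, case_approved.
Closure: {adult_resident, case_approved, eligible_subsidy, eligible_tier1, exempt_fee, has_valid_id, household_head, over_18, tax_filed} — 9 facts.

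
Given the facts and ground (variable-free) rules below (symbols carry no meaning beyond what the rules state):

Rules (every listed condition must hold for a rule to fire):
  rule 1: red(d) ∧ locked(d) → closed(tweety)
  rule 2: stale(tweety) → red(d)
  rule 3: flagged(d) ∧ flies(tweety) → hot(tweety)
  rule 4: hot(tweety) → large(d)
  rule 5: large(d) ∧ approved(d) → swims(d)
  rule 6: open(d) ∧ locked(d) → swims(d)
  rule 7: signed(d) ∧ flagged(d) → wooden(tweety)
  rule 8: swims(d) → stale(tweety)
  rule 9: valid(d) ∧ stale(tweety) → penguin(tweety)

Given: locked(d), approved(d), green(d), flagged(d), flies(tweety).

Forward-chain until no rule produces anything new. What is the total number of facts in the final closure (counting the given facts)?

11

[1] rule 3 [flagged(d) ∧ flies(tweety) → hot(tweety)]. ⇒ new: hot(tweety).
[2] rule 4 [hot(tweety) → large(d)]. ⇒ new: large(d).
[3] rule 5 [large(d) ∧ approved(d) → swims(d)]. ⇒ new: swims(d).
[4] rule 8 [swims(d) → stale(tweety)]. ⇒ new: stale(tweety).
[5] rule 2 [stale(tweety) → red(d)]. ⇒ new: red(d).
[6] rule 1 [red(d) ∧ locked(d) → closed(tweety)]. ⇒ new: closed(tweety).
Closure: {approved(d), closed(tweety), flagged(d), flies(tweety), green(d), hot(tweety), large(d), locked(d), red(d), stale(tweety), swims(d)} — 11 facts.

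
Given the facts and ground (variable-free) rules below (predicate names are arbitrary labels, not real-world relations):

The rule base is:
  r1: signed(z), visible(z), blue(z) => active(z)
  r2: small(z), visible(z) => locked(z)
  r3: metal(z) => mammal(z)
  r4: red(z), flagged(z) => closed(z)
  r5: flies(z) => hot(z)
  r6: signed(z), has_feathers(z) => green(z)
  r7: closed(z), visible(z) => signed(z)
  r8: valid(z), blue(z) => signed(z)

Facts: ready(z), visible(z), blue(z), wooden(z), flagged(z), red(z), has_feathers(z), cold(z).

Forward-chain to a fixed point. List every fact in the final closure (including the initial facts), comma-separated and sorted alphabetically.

Round 1: r4 [red(z), flagged(z) => closed(z)]. Adds closed(z).
Round 2: r7 [closed(z), visible(z) => signed(z)]. Adds signed(z).
Round 3: r1 [signed(z), visible(z), blue(z) => active(z)]; r6 [signed(z), has_feathers(z) => green(z)]. Adds active(z), green(z).

active(z), blue(z), closed(z), cold(z), flagged(z), green(z), has_feathers(z), ready(z), red(z), signed(z), visible(z), wooden(z)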